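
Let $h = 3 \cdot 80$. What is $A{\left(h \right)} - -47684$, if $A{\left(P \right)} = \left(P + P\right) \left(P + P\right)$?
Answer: $278084$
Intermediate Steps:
$h = 240$
$A{\left(P \right)} = 4 P^{2}$ ($A{\left(P \right)} = 2 P 2 P = 4 P^{2}$)
$A{\left(h \right)} - -47684 = 4 \cdot 240^{2} - -47684 = 4 \cdot 57600 + 47684 = 230400 + 47684 = 278084$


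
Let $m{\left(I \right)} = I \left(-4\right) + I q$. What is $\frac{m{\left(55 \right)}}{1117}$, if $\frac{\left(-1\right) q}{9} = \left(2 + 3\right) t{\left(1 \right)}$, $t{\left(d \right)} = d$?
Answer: $- \frac{2695}{1117} \approx -2.4127$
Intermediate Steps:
$q = -45$ ($q = - 9 \left(2 + 3\right) 1 = - 9 \cdot 5 \cdot 1 = \left(-9\right) 5 = -45$)
$m{\left(I \right)} = - 49 I$ ($m{\left(I \right)} = I \left(-4\right) + I \left(-45\right) = - 4 I - 45 I = - 49 I$)
$\frac{m{\left(55 \right)}}{1117} = \frac{\left(-49\right) 55}{1117} = \left(-2695\right) \frac{1}{1117} = - \frac{2695}{1117}$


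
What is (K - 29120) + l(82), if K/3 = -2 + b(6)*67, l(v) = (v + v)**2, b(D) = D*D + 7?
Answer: 6413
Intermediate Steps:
b(D) = 7 + D**2 (b(D) = D**2 + 7 = 7 + D**2)
l(v) = 4*v**2 (l(v) = (2*v)**2 = 4*v**2)
K = 8637 (K = 3*(-2 + (7 + 6**2)*67) = 3*(-2 + (7 + 36)*67) = 3*(-2 + 43*67) = 3*(-2 + 2881) = 3*2879 = 8637)
(K - 29120) + l(82) = (8637 - 29120) + 4*82**2 = -20483 + 4*6724 = -20483 + 26896 = 6413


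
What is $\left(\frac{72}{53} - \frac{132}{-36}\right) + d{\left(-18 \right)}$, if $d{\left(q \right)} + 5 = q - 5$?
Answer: $- \frac{3653}{159} \approx -22.975$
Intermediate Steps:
$d{\left(q \right)} = -10 + q$ ($d{\left(q \right)} = -5 + \left(q - 5\right) = -5 + \left(-5 + q\right) = -10 + q$)
$\left(\frac{72}{53} - \frac{132}{-36}\right) + d{\left(-18 \right)} = \left(\frac{72}{53} - \frac{132}{-36}\right) - 28 = \left(72 \cdot \frac{1}{53} - - \frac{11}{3}\right) - 28 = \left(\frac{72}{53} + \frac{11}{3}\right) - 28 = \frac{799}{159} - 28 = - \frac{3653}{159}$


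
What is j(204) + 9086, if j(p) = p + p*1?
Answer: 9494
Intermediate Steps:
j(p) = 2*p (j(p) = p + p = 2*p)
j(204) + 9086 = 2*204 + 9086 = 408 + 9086 = 9494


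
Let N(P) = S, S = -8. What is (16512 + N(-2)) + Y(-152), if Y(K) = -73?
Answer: 16431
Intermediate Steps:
N(P) = -8
(16512 + N(-2)) + Y(-152) = (16512 - 8) - 73 = 16504 - 73 = 16431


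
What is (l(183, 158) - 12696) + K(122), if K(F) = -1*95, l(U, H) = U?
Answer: -12608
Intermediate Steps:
K(F) = -95
(l(183, 158) - 12696) + K(122) = (183 - 12696) - 95 = -12513 - 95 = -12608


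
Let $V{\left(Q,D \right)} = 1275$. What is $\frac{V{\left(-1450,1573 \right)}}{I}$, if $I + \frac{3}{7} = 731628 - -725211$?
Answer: $\frac{595}{679858} \approx 0.00087518$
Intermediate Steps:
$I = \frac{10197870}{7}$ ($I = - \frac{3}{7} + \left(731628 - -725211\right) = - \frac{3}{7} + \left(731628 + 725211\right) = - \frac{3}{7} + 1456839 = \frac{10197870}{7} \approx 1.4568 \cdot 10^{6}$)
$\frac{V{\left(-1450,1573 \right)}}{I} = \frac{1275}{\frac{10197870}{7}} = 1275 \cdot \frac{7}{10197870} = \frac{595}{679858}$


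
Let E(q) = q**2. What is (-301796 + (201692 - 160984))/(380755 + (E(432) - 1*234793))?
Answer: -130544/166293 ≈ -0.78502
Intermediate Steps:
(-301796 + (201692 - 160984))/(380755 + (E(432) - 1*234793)) = (-301796 + (201692 - 160984))/(380755 + (432**2 - 1*234793)) = (-301796 + 40708)/(380755 + (186624 - 234793)) = -261088/(380755 - 48169) = -261088/332586 = -261088*1/332586 = -130544/166293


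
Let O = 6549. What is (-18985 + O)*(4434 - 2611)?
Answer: -22670828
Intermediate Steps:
(-18985 + O)*(4434 - 2611) = (-18985 + 6549)*(4434 - 2611) = -12436*1823 = -22670828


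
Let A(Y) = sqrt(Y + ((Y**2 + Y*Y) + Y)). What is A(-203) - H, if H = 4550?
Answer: -4550 + 2*sqrt(20503) ≈ -4263.6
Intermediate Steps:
A(Y) = sqrt(2*Y + 2*Y**2) (A(Y) = sqrt(Y + ((Y**2 + Y**2) + Y)) = sqrt(Y + (2*Y**2 + Y)) = sqrt(Y + (Y + 2*Y**2)) = sqrt(2*Y + 2*Y**2))
A(-203) - H = sqrt(2)*sqrt(-203*(1 - 203)) - 1*4550 = sqrt(2)*sqrt(-203*(-202)) - 4550 = sqrt(2)*sqrt(41006) - 4550 = 2*sqrt(20503) - 4550 = -4550 + 2*sqrt(20503)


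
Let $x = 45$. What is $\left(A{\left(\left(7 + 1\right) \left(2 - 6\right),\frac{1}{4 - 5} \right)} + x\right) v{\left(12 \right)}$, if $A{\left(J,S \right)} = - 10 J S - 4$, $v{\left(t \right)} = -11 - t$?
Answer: $6417$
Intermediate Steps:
$A{\left(J,S \right)} = -4 - 10 J S$ ($A{\left(J,S \right)} = - 10 J S - 4 = -4 - 10 J S$)
$\left(A{\left(\left(7 + 1\right) \left(2 - 6\right),\frac{1}{4 - 5} \right)} + x\right) v{\left(12 \right)} = \left(\left(-4 - \frac{10 \left(7 + 1\right) \left(2 - 6\right)}{4 - 5}\right) + 45\right) \left(-11 - 12\right) = \left(\left(-4 - \frac{10 \cdot 8 \left(-4\right)}{-1}\right) + 45\right) \left(-11 - 12\right) = \left(\left(-4 - \left(-320\right) \left(-1\right)\right) + 45\right) \left(-23\right) = \left(\left(-4 - 320\right) + 45\right) \left(-23\right) = \left(-324 + 45\right) \left(-23\right) = \left(-279\right) \left(-23\right) = 6417$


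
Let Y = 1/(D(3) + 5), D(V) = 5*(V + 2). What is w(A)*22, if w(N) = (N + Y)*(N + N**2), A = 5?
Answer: 3322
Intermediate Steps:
D(V) = 10 + 5*V (D(V) = 5*(2 + V) = 10 + 5*V)
Y = 1/30 (Y = 1/((10 + 5*3) + 5) = 1/((10 + 15) + 5) = 1/(25 + 5) = 1/30 ≈ 0.033333)
w(N) = (1/30 + N)*(N + N**2) (w(N) = (N + 1/30)*(N + N**2) = (1/30 + N)*(N + N**2))
w(A)*22 = ((1/30)*5*(1 + 30*5**2 + 31*5))*22 = ((1/30)*5*(1 + 30*25 + 155))*22 = ((1/30)*5*(1 + 750 + 155))*22 = ((1/30)*5*906)*22 = 151*22 = 3322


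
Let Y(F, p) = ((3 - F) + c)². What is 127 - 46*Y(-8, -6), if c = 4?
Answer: -10223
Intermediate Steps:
Y(F, p) = (7 - F)² (Y(F, p) = ((3 - F) + 4)² = (7 - F)²)
127 - 46*Y(-8, -6) = 127 - 46*(7 - 1*(-8))² = 127 - 46*(7 + 8)² = 127 - 46*15² = 127 - 46*225 = 127 - 10350 = -10223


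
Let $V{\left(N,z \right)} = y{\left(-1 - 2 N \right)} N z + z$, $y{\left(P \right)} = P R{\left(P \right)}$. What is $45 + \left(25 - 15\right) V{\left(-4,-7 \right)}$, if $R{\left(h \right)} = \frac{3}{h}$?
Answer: $815$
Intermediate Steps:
$y{\left(P \right)} = 3$ ($y{\left(P \right)} = P \frac{3}{P} = 3$)
$V{\left(N,z \right)} = z + 3 N z$ ($V{\left(N,z \right)} = 3 N z + z = z + 3 N z$)
$45 + \left(25 - 15\right) V{\left(-4,-7 \right)} = 45 + \left(25 - 15\right) \left(- 7 \left(1 + 3 \left(-4\right)\right)\right) = 45 + \left(25 - 15\right) \left(- 7 \left(1 - 12\right)\right) = 45 + 10 \left(\left(-7\right) \left(-11\right)\right) = 45 + 10 \cdot 77 = 45 + 770 = 815$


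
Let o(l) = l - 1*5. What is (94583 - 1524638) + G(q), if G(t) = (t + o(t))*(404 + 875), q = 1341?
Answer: 1993828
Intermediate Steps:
o(l) = -5 + l (o(l) = l - 5 = -5 + l)
G(t) = -6395 + 2558*t (G(t) = (t + (-5 + t))*(404 + 875) = (-5 + 2*t)*1279 = -6395 + 2558*t)
(94583 - 1524638) + G(q) = (94583 - 1524638) + (-6395 + 2558*1341) = -1430055 + (-6395 + 3430278) = -1430055 + 3423883 = 1993828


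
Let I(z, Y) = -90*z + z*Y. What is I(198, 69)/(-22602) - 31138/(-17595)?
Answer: 129490181/66280365 ≈ 1.9537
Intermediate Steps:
I(z, Y) = -90*z + Y*z
I(198, 69)/(-22602) - 31138/(-17595) = (198*(-90 + 69))/(-22602) - 31138/(-17595) = (198*(-21))*(-1/22602) - 31138*(-1/17595) = -4158*(-1/22602) + 31138/17595 = 693/3767 + 31138/17595 = 129490181/66280365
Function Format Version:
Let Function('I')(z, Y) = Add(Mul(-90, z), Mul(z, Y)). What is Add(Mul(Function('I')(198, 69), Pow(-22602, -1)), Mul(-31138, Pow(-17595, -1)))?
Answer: Rational(129490181, 66280365) ≈ 1.9537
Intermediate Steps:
Function('I')(z, Y) = Add(Mul(-90, z), Mul(Y, z))
Add(Mul(Function('I')(198, 69), Pow(-22602, -1)), Mul(-31138, Pow(-17595, -1))) = Add(Mul(Mul(198, Add(-90, 69)), Pow(-22602, -1)), Mul(-31138, Pow(-17595, -1))) = Add(Mul(Mul(198, -21), Rational(-1, 22602)), Mul(-31138, Rational(-1, 17595))) = Add(Mul(-4158, Rational(-1, 22602)), Rational(31138, 17595)) = Add(Rational(693, 3767), Rational(31138, 17595)) = Rational(129490181, 66280365)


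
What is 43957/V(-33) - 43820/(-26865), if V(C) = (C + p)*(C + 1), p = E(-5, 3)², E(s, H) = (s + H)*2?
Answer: 240948577/2922912 ≈ 82.434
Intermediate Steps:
E(s, H) = 2*H + 2*s (E(s, H) = (H + s)*2 = 2*H + 2*s)
p = 16 (p = (2*3 + 2*(-5))² = (6 - 10)² = (-4)² = 16)
V(C) = (1 + C)*(16 + C) (V(C) = (C + 16)*(C + 1) = (16 + C)*(1 + C) = (1 + C)*(16 + C))
43957/V(-33) - 43820/(-26865) = 43957/(16 + (-33)² + 17*(-33)) - 43820/(-26865) = 43957/(16 + 1089 - 561) - 43820*(-1/26865) = 43957/544 + 8764/5373 = 240948577/2922912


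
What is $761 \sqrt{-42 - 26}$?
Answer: $1522 i \sqrt{17} \approx 6275.4 i$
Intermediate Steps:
$761 \sqrt{-42 - 26} = 761 \sqrt{-68} = 761 \cdot 2 i \sqrt{17} = 1522 i \sqrt{17}$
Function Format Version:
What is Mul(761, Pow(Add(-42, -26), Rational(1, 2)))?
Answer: Mul(1522, I, Pow(17, Rational(1, 2))) ≈ Mul(6275.4, I)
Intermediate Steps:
Mul(761, Pow(Add(-42, -26), Rational(1, 2))) = Mul(761, Pow(-68, Rational(1, 2))) = Mul(761, Mul(2, I, Pow(17, Rational(1, 2)))) = Mul(1522, I, Pow(17, Rational(1, 2)))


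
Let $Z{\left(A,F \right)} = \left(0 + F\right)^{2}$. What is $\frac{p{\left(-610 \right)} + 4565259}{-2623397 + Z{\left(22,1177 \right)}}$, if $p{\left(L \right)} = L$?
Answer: $- \frac{4564649}{1238068} \approx -3.6869$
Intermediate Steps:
$Z{\left(A,F \right)} = F^{2}$
$\frac{p{\left(-610 \right)} + 4565259}{-2623397 + Z{\left(22,1177 \right)}} = \frac{-610 + 4565259}{-2623397 + 1177^{2}} = \frac{4564649}{-2623397 + 1385329} = \frac{4564649}{-1238068} = 4564649 \left(- \frac{1}{1238068}\right) = - \frac{4564649}{1238068}$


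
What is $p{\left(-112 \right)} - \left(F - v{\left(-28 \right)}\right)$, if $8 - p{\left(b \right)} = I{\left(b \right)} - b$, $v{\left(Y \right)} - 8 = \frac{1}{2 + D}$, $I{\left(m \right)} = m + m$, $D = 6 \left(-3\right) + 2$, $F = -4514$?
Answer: $\frac{64987}{14} \approx 4641.9$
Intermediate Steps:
$D = -16$ ($D = -18 + 2 = -16$)
$I{\left(m \right)} = 2 m$
$v{\left(Y \right)} = \frac{111}{14}$ ($v{\left(Y \right)} = 8 + \frac{1}{2 - 16} = 8 + \frac{1}{-14} = 8 - \frac{1}{14} = \frac{111}{14}$)
$p{\left(b \right)} = 8 - b$ ($p{\left(b \right)} = 8 - \left(2 b - b\right) = 8 - b$)
$p{\left(-112 \right)} - \left(F - v{\left(-28 \right)}\right) = \left(8 - -112\right) + \left(\frac{111}{14} - -4514\right) = \left(8 + 112\right) + \left(\frac{111}{14} + 4514\right) = 120 + \frac{63307}{14} = \frac{64987}{14}$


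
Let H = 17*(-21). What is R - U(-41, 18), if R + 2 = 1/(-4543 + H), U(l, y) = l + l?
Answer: 391999/4900 ≈ 80.000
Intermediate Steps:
H = -357
U(l, y) = 2*l
R = -9801/4900 (R = -2 + 1/(-4543 - 357) = -2 + 1/(-4900) = -2 - 1/4900 = -9801/4900 ≈ -2.0002)
R - U(-41, 18) = -9801/4900 - 2*(-41) = -9801/4900 - 1*(-82) = -9801/4900 + 82 = 391999/4900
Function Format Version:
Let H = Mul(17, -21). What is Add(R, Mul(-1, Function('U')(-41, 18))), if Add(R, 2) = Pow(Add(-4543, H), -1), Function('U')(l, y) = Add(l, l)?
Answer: Rational(391999, 4900) ≈ 80.000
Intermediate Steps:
H = -357
Function('U')(l, y) = Mul(2, l)
R = Rational(-9801, 4900) (R = Add(-2, Pow(Add(-4543, -357), -1)) = Add(-2, Pow(-4900, -1)) = Add(-2, Rational(-1, 4900)) = Rational(-9801, 4900) ≈ -2.0002)
Add(R, Mul(-1, Function('U')(-41, 18))) = Add(Rational(-9801, 4900), Mul(-1, Mul(2, -41))) = Add(Rational(-9801, 4900), Mul(-1, -82)) = Add(Rational(-9801, 4900), 82) = Rational(391999, 4900)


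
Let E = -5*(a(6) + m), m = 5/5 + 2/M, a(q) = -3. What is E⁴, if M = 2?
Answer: 625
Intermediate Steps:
m = 2 (m = 5/5 + 2/2 = 5*(⅕) + 2*(½) = 1 + 1 = 2)
E = 5 (E = -5*(-3 + 2) = -5*(-1) = 5)
E⁴ = 5⁴ = 625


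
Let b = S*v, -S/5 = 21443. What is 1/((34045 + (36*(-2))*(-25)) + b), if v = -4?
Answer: 1/464705 ≈ 2.1519e-6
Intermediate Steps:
S = -107215 (S = -5*21443 = -107215)
b = 428860 (b = -107215*(-4) = 428860)
1/((34045 + (36*(-2))*(-25)) + b) = 1/((34045 + (36*(-2))*(-25)) + 428860) = 1/((34045 - 72*(-25)) + 428860) = 1/((34045 + 1800) + 428860) = 1/(35845 + 428860) = 1/464705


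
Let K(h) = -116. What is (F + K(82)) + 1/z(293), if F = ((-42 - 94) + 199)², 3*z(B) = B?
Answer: 1128932/293 ≈ 3853.0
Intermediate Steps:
z(B) = B/3
F = 3969 (F = (-136 + 199)² = 63² = 3969)
(F + K(82)) + 1/z(293) = (3969 - 116) + 1/((⅓)*293) = 3853 + 1/(293/3) = 3853 + 3/293 = 1128932/293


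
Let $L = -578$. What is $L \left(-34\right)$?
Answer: $19652$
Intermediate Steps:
$L \left(-34\right) = \left(-578\right) \left(-34\right) = 19652$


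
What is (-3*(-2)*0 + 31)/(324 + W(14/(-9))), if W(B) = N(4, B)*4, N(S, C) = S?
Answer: 31/340 ≈ 0.091177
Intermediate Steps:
W(B) = 16 (W(B) = 4*4 = 16)
(-3*(-2)*0 + 31)/(324 + W(14/(-9))) = (-3*(-2)*0 + 31)/(324 + 16) = (6*0 + 31)/340 = (0 + 31)*(1/340) = 31*(1/340) = 31/340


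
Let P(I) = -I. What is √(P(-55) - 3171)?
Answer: 2*I*√779 ≈ 55.821*I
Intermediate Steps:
√(P(-55) - 3171) = √(-1*(-55) - 3171) = √(55 - 3171) = √(-3116) = 2*I*√779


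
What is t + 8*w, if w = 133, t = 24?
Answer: 1088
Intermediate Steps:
t + 8*w = 24 + 8*133 = 24 + 1064 = 1088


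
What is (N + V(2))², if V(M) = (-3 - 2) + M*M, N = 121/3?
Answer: 13924/9 ≈ 1547.1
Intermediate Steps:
N = 121/3 (N = 121*(⅓) = 121/3 ≈ 40.333)
V(M) = -5 + M²
(N + V(2))² = (121/3 + (-5 + 2²))² = (121/3 + (-5 + 4))² = (121/3 - 1)² = (118/3)² = 13924/9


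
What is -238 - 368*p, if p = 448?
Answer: -165102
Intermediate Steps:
-238 - 368*p = -238 - 368*448 = -238 - 164864 = -165102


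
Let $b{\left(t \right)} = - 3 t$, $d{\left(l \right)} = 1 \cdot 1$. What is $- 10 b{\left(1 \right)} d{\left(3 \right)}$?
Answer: $30$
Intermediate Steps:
$d{\left(l \right)} = 1$
$- 10 b{\left(1 \right)} d{\left(3 \right)} = - 10 \left(\left(-3\right) 1\right) 1 = \left(-10\right) \left(-3\right) 1 = 30 \cdot 1 = 30$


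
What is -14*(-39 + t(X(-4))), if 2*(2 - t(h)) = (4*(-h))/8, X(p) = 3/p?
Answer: 4165/8 ≈ 520.63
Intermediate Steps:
t(h) = 2 + h/4 (t(h) = 2 - 4*(-h)/(2*8) = 2 - (-4*h)/(2*8) = 2 - (-1)*h/4 = 2 + h/4)
-14*(-39 + t(X(-4))) = -14*(-39 + (2 + (3/(-4))/4)) = -14*(-39 + (2 + (3*(-¼))/4)) = -14*(-39 + (2 + (¼)*(-¾))) = -14*(-39 + (2 - 3/16)) = -14*(-39 + 29/16) = -14*(-595/16) = 4165/8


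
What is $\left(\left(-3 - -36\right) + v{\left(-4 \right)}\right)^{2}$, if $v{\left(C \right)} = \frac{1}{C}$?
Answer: $\frac{17161}{16} \approx 1072.6$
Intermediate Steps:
$\left(\left(-3 - -36\right) + v{\left(-4 \right)}\right)^{2} = \left(\left(-3 - -36\right) + \frac{1}{-4}\right)^{2} = \left(\left(-3 + 36\right) - \frac{1}{4}\right)^{2} = \left(33 - \frac{1}{4}\right)^{2} = \left(\frac{131}{4}\right)^{2} = \frac{17161}{16}$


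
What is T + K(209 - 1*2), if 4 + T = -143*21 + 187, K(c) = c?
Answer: -2613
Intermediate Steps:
T = -2820 (T = -4 + (-143*21 + 187) = -4 + (-3003 + 187) = -4 - 2816 = -2820)
T + K(209 - 1*2) = -2820 + (209 - 1*2) = -2820 + (209 - 2) = -2820 + 207 = -2613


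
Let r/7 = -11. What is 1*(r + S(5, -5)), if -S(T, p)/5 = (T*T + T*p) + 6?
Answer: -107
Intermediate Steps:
S(T, p) = -30 - 5*T**2 - 5*T*p (S(T, p) = -5*((T*T + T*p) + 6) = -5*((T**2 + T*p) + 6) = -5*(6 + T**2 + T*p) = -30 - 5*T**2 - 5*T*p)
r = -77 (r = 7*(-11) = -77)
1*(r + S(5, -5)) = 1*(-77 + (-30 - 5*5**2 - 5*5*(-5))) = 1*(-77 + (-30 - 5*25 + 125)) = 1*(-77 + (-30 - 125 + 125)) = 1*(-77 - 30) = 1*(-107) = -107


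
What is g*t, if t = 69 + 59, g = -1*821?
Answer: -105088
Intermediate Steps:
g = -821
t = 128
g*t = -821*128 = -105088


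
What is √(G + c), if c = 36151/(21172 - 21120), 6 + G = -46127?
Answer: I*√30715945/26 ≈ 213.16*I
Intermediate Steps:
G = -46133 (G = -6 - 46127 = -46133)
c = 36151/52 ≈ 695.21
√(G + c) = √(-46133 + 36151/52) = √(-2362765/52) = I*√30715945/26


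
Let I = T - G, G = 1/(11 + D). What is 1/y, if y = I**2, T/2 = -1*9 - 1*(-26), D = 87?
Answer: 9604/11095561 ≈ 0.00086557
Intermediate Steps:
G = 1/98 (G = 1/(11 + 87) = 1/98 ≈ 0.010204)
T = 34 (T = 2*(-1*9 - 1*(-26)) = 2*(-9 + 26) = 2*17 = 34)
I = 3331/98 (I = 34 - 1*1/98 = 34 - 1/98 = 3331/98 ≈ 33.990)
y = 11095561/9604 (y = (3331/98)**2 = 11095561/9604 ≈ 1155.3)
1/y = 1/(11095561/9604) = 9604/11095561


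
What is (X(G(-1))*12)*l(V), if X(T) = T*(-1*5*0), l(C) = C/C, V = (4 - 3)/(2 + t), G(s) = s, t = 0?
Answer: 0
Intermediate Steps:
V = 1/2 (V = (4 - 3)/(2 + 0) = 1/2 ≈ 0.50000)
l(C) = 1
X(T) = 0 (X(T) = T*(-5*0) = T*0 = 0)
(X(G(-1))*12)*l(V) = (0*12)*1 = 0*1 = 0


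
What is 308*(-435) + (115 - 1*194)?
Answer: -134059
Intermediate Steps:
308*(-435) + (115 - 1*194) = -133980 + (115 - 194) = -133980 - 79 = -134059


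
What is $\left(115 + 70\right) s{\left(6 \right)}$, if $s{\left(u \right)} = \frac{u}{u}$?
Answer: $185$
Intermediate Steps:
$s{\left(u \right)} = 1$
$\left(115 + 70\right) s{\left(6 \right)} = \left(115 + 70\right) 1 = 185 \cdot 1 = 185$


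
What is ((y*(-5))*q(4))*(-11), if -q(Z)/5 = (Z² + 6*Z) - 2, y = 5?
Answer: -52250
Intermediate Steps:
q(Z) = 10 - 30*Z - 5*Z² (q(Z) = -5*((Z² + 6*Z) - 2) = -5*(-2 + Z² + 6*Z) = 10 - 30*Z - 5*Z²)
((y*(-5))*q(4))*(-11) = ((5*(-5))*(10 - 30*4 - 5*4²))*(-11) = -25*(10 - 120 - 5*16)*(-11) = -25*(10 - 120 - 80)*(-11) = -25*(-190)*(-11) = 4750*(-11) = -52250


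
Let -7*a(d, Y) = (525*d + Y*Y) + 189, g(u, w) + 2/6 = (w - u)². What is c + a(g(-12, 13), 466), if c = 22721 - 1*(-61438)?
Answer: 43818/7 ≈ 6259.7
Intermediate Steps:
g(u, w) = -⅓ + (w - u)²
a(d, Y) = -27 - 75*d - Y²/7 (a(d, Y) = -((525*d + Y*Y) + 189)/7 = -((525*d + Y²) + 189)/7 = -((Y² + 525*d) + 189)/7 = -(189 + Y² + 525*d)/7 = -27 - 75*d - Y²/7)
c = 84159 (c = 22721 + 61438 = 84159)
c + a(g(-12, 13), 466) = 84159 + (-27 - 75*(-⅓ + (-12 - 1*13)²) - ⅐*466²) = 84159 + (-27 - 75*(-⅓ + (-12 - 13)²) - ⅐*217156) = 84159 + (-27 - 75*(-⅓ + (-25)²) - 217156/7) = 84159 + (-27 - 75*(-⅓ + 625) - 217156/7) = 84159 + (-27 - 75*1874/3 - 217156/7) = 84159 + (-27 - 46850 - 217156/7) = 84159 - 545295/7 = 43818/7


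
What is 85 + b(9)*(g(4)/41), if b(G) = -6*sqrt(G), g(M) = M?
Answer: 3413/41 ≈ 83.244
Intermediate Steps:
85 + b(9)*(g(4)/41) = 85 + (-6*sqrt(9))*(4/41) = 85 + (-6*3)*(4*(1/41)) = 85 - 18*4/41 = 85 - 72/41 = 3413/41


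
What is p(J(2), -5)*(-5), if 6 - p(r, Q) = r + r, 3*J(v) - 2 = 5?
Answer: -20/3 ≈ -6.6667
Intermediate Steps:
J(v) = 7/3 (J(v) = 2/3 + (1/3)*5 = 2/3 + 5/3 = 7/3)
p(r, Q) = 6 - 2*r (p(r, Q) = 6 - (r + r) = 6 - 2*r)
p(J(2), -5)*(-5) = (6 - 2*7/3)*(-5) = (6 - 14/3)*(-5) = (4/3)*(-5) = -20/3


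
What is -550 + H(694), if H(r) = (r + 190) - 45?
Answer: 289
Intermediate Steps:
H(r) = 145 + r (H(r) = (190 + r) - 45 = 145 + r)
-550 + H(694) = -550 + (145 + 694) = -550 + 839 = 289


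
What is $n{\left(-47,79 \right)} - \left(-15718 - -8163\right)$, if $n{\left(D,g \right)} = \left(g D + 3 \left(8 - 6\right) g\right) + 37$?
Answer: $4353$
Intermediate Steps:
$n{\left(D,g \right)} = 37 + 6 g + D g$ ($n{\left(D,g \right)} = \left(D g + 3 \cdot 2 g\right) + 37 = \left(D g + 6 g\right) + 37 = \left(6 g + D g\right) + 37 = 37 + 6 g + D g$)
$n{\left(-47,79 \right)} - \left(-15718 - -8163\right) = \left(37 + 6 \cdot 79 - 3713\right) - \left(-15718 - -8163\right) = \left(37 + 474 - 3713\right) - \left(-15718 + 8163\right) = -3202 - -7555 = -3202 + 7555 = 4353$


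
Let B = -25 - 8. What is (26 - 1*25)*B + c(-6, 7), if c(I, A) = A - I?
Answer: -20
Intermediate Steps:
B = -33
(26 - 1*25)*B + c(-6, 7) = (26 - 1*25)*(-33) + (7 - 1*(-6)) = (26 - 25)*(-33) + (7 + 6) = 1*(-33) + 13 = -33 + 13 = -20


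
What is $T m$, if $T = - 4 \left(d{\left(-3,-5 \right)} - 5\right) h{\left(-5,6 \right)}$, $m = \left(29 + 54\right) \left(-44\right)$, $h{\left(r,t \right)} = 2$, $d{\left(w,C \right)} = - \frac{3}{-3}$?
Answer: $-116864$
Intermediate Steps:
$d{\left(w,C \right)} = 1$ ($d{\left(w,C \right)} = \left(-3\right) \left(- \frac{1}{3}\right) = 1$)
$m = -3652$ ($m = 83 \left(-44\right) = -3652$)
$T = 32$ ($T = - 4 \left(1 - 5\right) 2 = \left(-4\right) \left(-4\right) 2 = 16 \cdot 2 = 32$)
$T m = 32 \left(-3652\right) = -116864$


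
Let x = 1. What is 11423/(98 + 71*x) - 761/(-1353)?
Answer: 15583928/228657 ≈ 68.154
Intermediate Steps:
11423/(98 + 71*x) - 761/(-1353) = 11423/(98 + 71*1) - 761/(-1353) = 11423/(98 + 71) - 761*(-1/1353) = 11423/169 + 761/1353 = 15583928/228657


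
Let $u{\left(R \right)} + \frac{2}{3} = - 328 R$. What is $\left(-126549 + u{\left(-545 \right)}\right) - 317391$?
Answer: $- \frac{795542}{3} \approx -2.6518 \cdot 10^{5}$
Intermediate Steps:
$u{\left(R \right)} = - \frac{2}{3} - 328 R$
$\left(-126549 + u{\left(-545 \right)}\right) - 317391 = \left(-126549 - - \frac{536278}{3}\right) - 317391 = \left(-126549 + \left(- \frac{2}{3} + 178760\right)\right) - 317391 = \left(-126549 + \frac{536278}{3}\right) - 317391 = \frac{156631}{3} - 317391 = - \frac{795542}{3}$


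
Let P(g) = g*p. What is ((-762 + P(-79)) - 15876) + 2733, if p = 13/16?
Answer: -223507/16 ≈ -13969.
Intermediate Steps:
p = 13/16 (p = 13*(1/16) = 13/16 ≈ 0.81250)
P(g) = 13*g/16 (P(g) = g*(13/16) = 13*g/16)
((-762 + P(-79)) - 15876) + 2733 = ((-762 + (13/16)*(-79)) - 15876) + 2733 = ((-762 - 1027/16) - 15876) + 2733 = (-13219/16 - 15876) + 2733 = -267235/16 + 2733 = -223507/16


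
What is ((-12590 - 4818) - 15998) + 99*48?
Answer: -28654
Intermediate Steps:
((-12590 - 4818) - 15998) + 99*48 = (-17408 - 15998) + 4752 = -33406 + 4752 = -28654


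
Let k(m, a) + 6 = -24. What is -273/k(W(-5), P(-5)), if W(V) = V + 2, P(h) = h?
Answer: 91/10 ≈ 9.1000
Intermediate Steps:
W(V) = 2 + V
k(m, a) = -30 (k(m, a) = -6 - 24 = -30)
-273/k(W(-5), P(-5)) = -273/(-30) = -273*(-1/30) = 91/10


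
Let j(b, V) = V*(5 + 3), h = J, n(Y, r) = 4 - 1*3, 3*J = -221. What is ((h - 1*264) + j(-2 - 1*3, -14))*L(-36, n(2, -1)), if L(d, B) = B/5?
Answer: -1349/15 ≈ -89.933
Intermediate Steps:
J = -221/3 (J = (⅓)*(-221) = -221/3 ≈ -73.667)
n(Y, r) = 1 (n(Y, r) = 4 - 3 = 1)
L(d, B) = B/5 (L(d, B) = B*(⅕) = B/5)
h = -221/3 ≈ -73.667
j(b, V) = 8*V (j(b, V) = V*8 = 8*V)
((h - 1*264) + j(-2 - 1*3, -14))*L(-36, n(2, -1)) = ((-221/3 - 1*264) + 8*(-14))*((⅕)*1) = ((-221/3 - 264) - 112)*(⅕) = (-1013/3 - 112)*(⅕) = -1349/3*⅕ = -1349/15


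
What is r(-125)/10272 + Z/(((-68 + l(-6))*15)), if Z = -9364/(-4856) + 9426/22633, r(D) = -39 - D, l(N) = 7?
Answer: 125027373013/21520664096880 ≈ 0.0058096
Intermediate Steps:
Z = 64427017/27476462 (Z = -9364*(-1/4856) + 9426*(1/22633) = 2341/1214 + 9426/22633 = 64427017/27476462 ≈ 2.3448)
r(-125)/10272 + Z/(((-68 + l(-6))*15)) = (-39 - 1*(-125))/10272 + 64427017/(27476462*(((-68 + 7)*15))) = (-39 + 125)*(1/10272) + 64427017/(27476462*((-61*15))) = 86*(1/10272) + (64427017/27476462)/(-915) = 43/5136 + (64427017/27476462)*(-1/915) = 43/5136 - 64427017/25140962730 = 125027373013/21520664096880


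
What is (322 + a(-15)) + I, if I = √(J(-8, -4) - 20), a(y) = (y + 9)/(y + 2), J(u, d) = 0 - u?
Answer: 4192/13 + 2*I*√3 ≈ 322.46 + 3.4641*I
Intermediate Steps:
J(u, d) = -u
a(y) = (9 + y)/(2 + y)
I = 2*I*√3 (I = √(-1*(-8) - 20) = √(8 - 20) = √(-12) = 2*I*√3 ≈ 3.4641*I)
(322 + a(-15)) + I = (322 + (9 - 15)/(2 - 15)) + 2*I*√3 = (322 - 6/(-13)) + 2*I*√3 = (322 - 1/13*(-6)) + 2*I*√3 = (322 + 6/13) + 2*I*√3 = 4192/13 + 2*I*√3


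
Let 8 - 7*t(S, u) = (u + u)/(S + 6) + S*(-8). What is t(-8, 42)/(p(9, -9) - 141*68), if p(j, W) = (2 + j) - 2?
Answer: 2/9579 ≈ 0.00020879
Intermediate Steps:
p(j, W) = j
t(S, u) = 8/7 + 8*S/7 - 2*u/(7*(6 + S)) (t(S, u) = 8/7 - ((u + u)/(S + 6) + S*(-8))/7 = 8/7 - ((2*u)/(6 + S) - 8*S)/7 = 8/7 - (2*u/(6 + S) - 8*S)/7 = 8/7 - (-8*S + 2*u/(6 + S))/7 = 8/7 + (8*S/7 - 2*u/(7*(6 + S))) = 8/7 + 8*S/7 - 2*u/(7*(6 + S)))
t(-8, 42)/(p(9, -9) - 141*68) = (2*(24 - 1*42 + 4*(-8)**2 + 28*(-8))/(7*(6 - 8)))/(9 - 141*68) = ((2/7)*(24 - 42 + 4*64 - 224)/(-2))/(9 - 9588) = ((2/7)*(-1/2)*(24 - 42 + 256 - 224))/(-9579) = ((2/7)*(-1/2)*14)*(-1/9579) = -2*(-1/9579) = 2/9579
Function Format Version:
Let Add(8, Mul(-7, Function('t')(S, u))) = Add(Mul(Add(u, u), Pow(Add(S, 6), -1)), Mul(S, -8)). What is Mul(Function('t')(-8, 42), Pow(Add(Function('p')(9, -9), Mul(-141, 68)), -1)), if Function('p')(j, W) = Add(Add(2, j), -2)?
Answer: Rational(2, 9579) ≈ 0.00020879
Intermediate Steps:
Function('p')(j, W) = j
Function('t')(S, u) = Add(Rational(8, 7), Mul(Rational(8, 7), S), Mul(Rational(-2, 7), u, Pow(Add(6, S), -1))) (Function('t')(S, u) = Add(Rational(8, 7), Mul(Rational(-1, 7), Add(Mul(Add(u, u), Pow(Add(S, 6), -1)), Mul(S, -8)))) = Add(Rational(8, 7), Mul(Rational(-1, 7), Add(Mul(Mul(2, u), Pow(Add(6, S), -1)), Mul(-8, S)))) = Add(Rational(8, 7), Mul(Rational(-1, 7), Add(Mul(2, u, Pow(Add(6, S), -1)), Mul(-8, S)))) = Add(Rational(8, 7), Mul(Rational(-1, 7), Add(Mul(-8, S), Mul(2, u, Pow(Add(6, S), -1))))) = Add(Rational(8, 7), Add(Mul(Rational(8, 7), S), Mul(Rational(-2, 7), u, Pow(Add(6, S), -1)))) = Add(Rational(8, 7), Mul(Rational(8, 7), S), Mul(Rational(-2, 7), u, Pow(Add(6, S), -1))))
Mul(Function('t')(-8, 42), Pow(Add(Function('p')(9, -9), Mul(-141, 68)), -1)) = Mul(Mul(Rational(2, 7), Pow(Add(6, -8), -1), Add(24, Mul(-1, 42), Mul(4, Pow(-8, 2)), Mul(28, -8))), Pow(Add(9, Mul(-141, 68)), -1)) = Mul(Mul(Rational(2, 7), Pow(-2, -1), Add(24, -42, Mul(4, 64), -224)), Pow(Add(9, -9588), -1)) = Mul(Mul(Rational(2, 7), Rational(-1, 2), Add(24, -42, 256, -224)), Pow(-9579, -1)) = Mul(Mul(Rational(2, 7), Rational(-1, 2), 14), Rational(-1, 9579)) = Mul(-2, Rational(-1, 9579)) = Rational(2, 9579)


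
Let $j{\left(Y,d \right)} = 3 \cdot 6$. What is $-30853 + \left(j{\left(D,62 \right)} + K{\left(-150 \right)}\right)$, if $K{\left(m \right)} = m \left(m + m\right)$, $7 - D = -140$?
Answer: $14165$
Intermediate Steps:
$D = 147$ ($D = 7 - -140 = 7 + 140 = 147$)
$j{\left(Y,d \right)} = 18$
$K{\left(m \right)} = 2 m^{2}$ ($K{\left(m \right)} = m 2 m = 2 m^{2}$)
$-30853 + \left(j{\left(D,62 \right)} + K{\left(-150 \right)}\right) = -30853 + \left(18 + 2 \left(-150\right)^{2}\right) = -30853 + \left(18 + 2 \cdot 22500\right) = -30853 + \left(18 + 45000\right) = -30853 + 45018 = 14165$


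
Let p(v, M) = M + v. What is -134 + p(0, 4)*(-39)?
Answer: -290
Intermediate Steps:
-134 + p(0, 4)*(-39) = -134 + (4 + 0)*(-39) = -134 + 4*(-39) = -134 - 156 = -290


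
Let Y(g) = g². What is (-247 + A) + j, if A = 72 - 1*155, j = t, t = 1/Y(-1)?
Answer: -329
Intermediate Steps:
t = 1 (t = 1/((-1)²) = 1/1 = 1)
j = 1
A = -83 (A = 72 - 155 = -83)
(-247 + A) + j = (-247 - 83) + 1 = -330 + 1 = -329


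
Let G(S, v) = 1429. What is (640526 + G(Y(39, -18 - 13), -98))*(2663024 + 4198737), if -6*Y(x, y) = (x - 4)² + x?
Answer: 4404941782755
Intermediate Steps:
Y(x, y) = -x/6 - (-4 + x)²/6 (Y(x, y) = -((x - 4)² + x)/6 = -((-4 + x)² + x)/6 = -(x + (-4 + x)²)/6 = -x/6 - (-4 + x)²/6)
(640526 + G(Y(39, -18 - 13), -98))*(2663024 + 4198737) = (640526 + 1429)*(2663024 + 4198737) = 641955*6861761 = 4404941782755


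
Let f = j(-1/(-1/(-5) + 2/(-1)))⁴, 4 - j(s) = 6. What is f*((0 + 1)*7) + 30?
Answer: 142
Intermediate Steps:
j(s) = -2 (j(s) = 4 - 1*6 = 4 - 6 = -2)
f = 16 (f = (-2)⁴ = 16)
f*((0 + 1)*7) + 30 = 16*((0 + 1)*7) + 30 = 16*(1*7) + 30 = 16*7 + 30 = 112 + 30 = 142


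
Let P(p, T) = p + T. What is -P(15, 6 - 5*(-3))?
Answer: -36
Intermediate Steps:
P(p, T) = T + p
-P(15, 6 - 5*(-3)) = -((6 - 5*(-3)) + 15) = -((6 + 15) + 15) = -(21 + 15) = -1*36 = -36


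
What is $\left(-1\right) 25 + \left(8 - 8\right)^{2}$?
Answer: $-25$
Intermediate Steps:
$\left(-1\right) 25 + \left(8 - 8\right)^{2} = -25 + 0^{2} = -25 + 0 = -25$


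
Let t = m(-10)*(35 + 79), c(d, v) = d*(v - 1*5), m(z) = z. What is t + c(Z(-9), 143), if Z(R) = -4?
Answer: -1692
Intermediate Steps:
c(d, v) = d*(-5 + v) (c(d, v) = d*(v - 5) = d*(-5 + v))
t = -1140 (t = -10*(35 + 79) = -10*114 = -1140)
t + c(Z(-9), 143) = -1140 - 4*(-5 + 143) = -1140 - 4*138 = -1140 - 552 = -1692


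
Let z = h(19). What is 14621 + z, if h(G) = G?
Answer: 14640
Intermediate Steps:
z = 19
14621 + z = 14621 + 19 = 14640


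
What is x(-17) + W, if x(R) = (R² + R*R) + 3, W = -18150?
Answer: -17569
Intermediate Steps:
x(R) = 3 + 2*R² (x(R) = (R² + R²) + 3 = 2*R² + 3 = 3 + 2*R²)
x(-17) + W = (3 + 2*(-17)²) - 18150 = (3 + 2*289) - 18150 = (3 + 578) - 18150 = 581 - 18150 = -17569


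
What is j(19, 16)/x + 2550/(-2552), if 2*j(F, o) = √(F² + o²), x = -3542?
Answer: -1275/1276 - √617/7084 ≈ -1.0027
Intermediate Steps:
j(F, o) = √(F² + o²)/2
j(19, 16)/x + 2550/(-2552) = (√(19² + 16²)/2)/(-3542) + 2550/(-2552) = (√(361 + 256)/2)*(-1/3542) + 2550*(-1/2552) = (√617/2)*(-1/3542) - 1275/1276 = -√617/7084 - 1275/1276 = -1275/1276 - √617/7084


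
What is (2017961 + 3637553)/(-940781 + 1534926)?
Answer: 5655514/594145 ≈ 9.5187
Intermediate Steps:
(2017961 + 3637553)/(-940781 + 1534926) = 5655514/594145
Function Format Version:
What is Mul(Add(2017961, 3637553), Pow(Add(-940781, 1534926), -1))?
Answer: Rational(5655514, 594145) ≈ 9.5187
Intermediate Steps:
Mul(Add(2017961, 3637553), Pow(Add(-940781, 1534926), -1)) = Mul(5655514, Pow(594145, -1)) = Mul(5655514, Rational(1, 594145)) = Rational(5655514, 594145)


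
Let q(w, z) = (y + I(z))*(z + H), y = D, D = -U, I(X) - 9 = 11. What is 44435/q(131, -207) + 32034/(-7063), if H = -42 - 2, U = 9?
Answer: -402290279/19500943 ≈ -20.629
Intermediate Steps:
I(X) = 20 (I(X) = 9 + 11 = 20)
D = -9 (D = -1*9 = -9)
H = -44
y = -9
q(w, z) = -484 + 11*z (q(w, z) = (-9 + 20)*(z - 44) = 11*(-44 + z) = -484 + 11*z)
44435/q(131, -207) + 32034/(-7063) = 44435/(-484 + 11*(-207)) + 32034/(-7063) = 44435/(-484 - 2277) + 32034*(-1/7063) = 44435/(-2761) - 32034/7063 = 44435*(-1/2761) - 32034/7063 = -44435/2761 - 32034/7063 = -402290279/19500943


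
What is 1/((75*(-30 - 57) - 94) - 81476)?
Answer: -1/88095 ≈ -1.1351e-5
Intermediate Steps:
1/((75*(-30 - 57) - 94) - 81476) = 1/((75*(-87) - 94) - 81476) = 1/((-6525 - 94) - 81476) = 1/(-6619 - 81476) = 1/(-88095) = -1/88095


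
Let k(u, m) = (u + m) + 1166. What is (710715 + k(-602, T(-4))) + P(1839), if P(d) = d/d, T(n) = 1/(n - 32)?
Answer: 25606079/36 ≈ 7.1128e+5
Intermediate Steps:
T(n) = 1/(-32 + n)
k(u, m) = 1166 + m + u (k(u, m) = (m + u) + 1166 = 1166 + m + u)
P(d) = 1
(710715 + k(-602, T(-4))) + P(1839) = (710715 + (1166 + 1/(-32 - 4) - 602)) + 1 = (710715 + (1166 + 1/(-36) - 602)) + 1 = (710715 + (1166 - 1/36 - 602)) + 1 = (710715 + 20303/36) + 1 = 25606043/36 + 1 = 25606079/36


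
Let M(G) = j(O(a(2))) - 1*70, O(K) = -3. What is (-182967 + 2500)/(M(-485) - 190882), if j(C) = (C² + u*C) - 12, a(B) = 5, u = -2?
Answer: 180467/190949 ≈ 0.94511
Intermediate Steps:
j(C) = -12 + C² - 2*C (j(C) = (C² - 2*C) - 12 = -12 + C² - 2*C)
M(G) = -67 (M(G) = (-12 + (-3)² - 2*(-3)) - 1*70 = (-12 + 9 + 6) - 70 = 3 - 70 = -67)
(-182967 + 2500)/(M(-485) - 190882) = (-182967 + 2500)/(-67 - 190882) = -180467/(-190949) = -180467*(-1/190949) = 180467/190949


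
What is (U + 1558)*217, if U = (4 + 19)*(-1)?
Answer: 333095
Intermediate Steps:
U = -23 (U = 23*(-1) = -23)
(U + 1558)*217 = (-23 + 1558)*217 = 1535*217 = 333095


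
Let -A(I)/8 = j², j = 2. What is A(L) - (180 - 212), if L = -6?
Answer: 0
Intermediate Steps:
A(I) = -32 (A(I) = -8*2² = -8*4 = -32)
A(L) - (180 - 212) = -32 - (180 - 212) = -32 - 1*(-32) = -32 + 32 = 0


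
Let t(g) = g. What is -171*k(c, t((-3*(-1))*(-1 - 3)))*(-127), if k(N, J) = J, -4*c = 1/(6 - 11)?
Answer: -260604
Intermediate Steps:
c = 1/20 (c = -1/(4*(6 - 11)) = -1/4/(-5) = -1/4*(-1/5) = 1/20 ≈ 0.050000)
-171*k(c, t((-3*(-1))*(-1 - 3)))*(-127) = -171*(-3*(-1))*(-1 - 3)*(-127) = -513*(-4)*(-127) = -171*(-12)*(-127) = 2052*(-127) = -260604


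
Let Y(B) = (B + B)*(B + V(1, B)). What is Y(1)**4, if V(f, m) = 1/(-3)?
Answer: 256/81 ≈ 3.1605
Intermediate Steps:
V(f, m) = -1/3
Y(B) = 2*B*(-1/3 + B) (Y(B) = (B + B)*(B - 1/3) = (2*B)*(-1/3 + B) = 2*B*(-1/3 + B))
Y(1)**4 = ((2/3)*1*(-1 + 3*1))**4 = ((2/3)*1*(-1 + 3))**4 = ((2/3)*1*2)**4 = (4/3)**4 = 256/81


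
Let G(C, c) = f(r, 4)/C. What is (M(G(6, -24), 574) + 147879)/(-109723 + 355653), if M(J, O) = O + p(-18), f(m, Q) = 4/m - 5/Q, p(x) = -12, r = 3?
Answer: 148441/245930 ≈ 0.60359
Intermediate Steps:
f(m, Q) = -5/Q + 4/m
G(C, c) = 1/(12*C) (G(C, c) = (-5/4 + 4/3)/C = 1/(12*C))
M(J, O) = -12 + O (M(J, O) = O - 12 = -12 + O)
(M(G(6, -24), 574) + 147879)/(-109723 + 355653) = ((-12 + 574) + 147879)/(-109723 + 355653) = (562 + 147879)/245930 = 148441*(1/245930) = 148441/245930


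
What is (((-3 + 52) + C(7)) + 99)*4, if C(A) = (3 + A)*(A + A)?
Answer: 1152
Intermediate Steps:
C(A) = 2*A*(3 + A) (C(A) = (3 + A)*(2*A) = 2*A*(3 + A))
(((-3 + 52) + C(7)) + 99)*4 = (((-3 + 52) + 2*7*(3 + 7)) + 99)*4 = ((49 + 2*7*10) + 99)*4 = ((49 + 140) + 99)*4 = (189 + 99)*4 = 288*4 = 1152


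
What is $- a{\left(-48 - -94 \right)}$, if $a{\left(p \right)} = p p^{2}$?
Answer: $-97336$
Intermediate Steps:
$a{\left(p \right)} = p^{3}$
$- a{\left(-48 - -94 \right)} = - \left(-48 - -94\right)^{3} = - \left(-48 + 94\right)^{3} = - 46^{3} = \left(-1\right) 97336 = -97336$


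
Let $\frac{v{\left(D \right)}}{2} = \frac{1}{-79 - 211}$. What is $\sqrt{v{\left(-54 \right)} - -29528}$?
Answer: $\frac{\sqrt{620826055}}{145} \approx 171.84$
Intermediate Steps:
$v{\left(D \right)} = - \frac{1}{145}$ ($v{\left(D \right)} = \frac{2}{-79 - 211} = \frac{2}{-290} = 2 \left(- \frac{1}{290}\right) = - \frac{1}{145}$)
$\sqrt{v{\left(-54 \right)} - -29528} = \sqrt{- \frac{1}{145} - -29528} = \sqrt{- \frac{1}{145} + 29528} = \sqrt{\frac{4281559}{145}} = \frac{\sqrt{620826055}}{145}$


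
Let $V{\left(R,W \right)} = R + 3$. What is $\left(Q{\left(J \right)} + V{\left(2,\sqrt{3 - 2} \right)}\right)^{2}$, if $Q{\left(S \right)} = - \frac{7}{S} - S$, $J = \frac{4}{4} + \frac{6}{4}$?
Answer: $\frac{9}{100} \approx 0.09$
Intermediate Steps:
$V{\left(R,W \right)} = 3 + R$
$J = \frac{5}{2}$ ($J = 4 \cdot \frac{1}{4} + 6 \cdot \frac{1}{4} = 1 + \frac{3}{2} = \frac{5}{2} \approx 2.5$)
$Q{\left(S \right)} = - S - \frac{7}{S}$
$\left(Q{\left(J \right)} + V{\left(2,\sqrt{3 - 2} \right)}\right)^{2} = \left(\left(\left(-1\right) \frac{5}{2} - \frac{7}{\frac{5}{2}}\right) + \left(3 + 2\right)\right)^{2} = \left(\left(- \frac{5}{2} - \frac{14}{5}\right) + 5\right)^{2} = \left(- \frac{53}{10} + 5\right)^{2} = \left(- \frac{3}{10}\right)^{2} = \frac{9}{100}$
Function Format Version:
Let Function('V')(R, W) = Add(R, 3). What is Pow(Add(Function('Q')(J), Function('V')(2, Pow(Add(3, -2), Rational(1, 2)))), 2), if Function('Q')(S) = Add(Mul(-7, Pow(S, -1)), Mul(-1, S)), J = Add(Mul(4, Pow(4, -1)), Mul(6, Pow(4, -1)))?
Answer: Rational(9, 100) ≈ 0.090000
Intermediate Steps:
Function('V')(R, W) = Add(3, R)
J = Rational(5, 2) (J = Add(Mul(4, Rational(1, 4)), Mul(6, Rational(1, 4))) = Add(1, Rational(3, 2)) = Rational(5, 2) ≈ 2.5000)
Function('Q')(S) = Add(Mul(-1, S), Mul(-7, Pow(S, -1)))
Pow(Add(Function('Q')(J), Function('V')(2, Pow(Add(3, -2), Rational(1, 2)))), 2) = Pow(Add(Add(Mul(-1, Rational(5, 2)), Mul(-7, Pow(Rational(5, 2), -1))), Add(3, 2)), 2) = Pow(Add(Add(Rational(-5, 2), Mul(-7, Rational(2, 5))), 5), 2) = Pow(Add(Add(Rational(-5, 2), Rational(-14, 5)), 5), 2) = Pow(Add(Rational(-53, 10), 5), 2) = Pow(Rational(-3, 10), 2) = Rational(9, 100)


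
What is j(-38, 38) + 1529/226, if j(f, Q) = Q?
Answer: 10117/226 ≈ 44.766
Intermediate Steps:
j(-38, 38) + 1529/226 = 38 + 1529/226 = 10117/226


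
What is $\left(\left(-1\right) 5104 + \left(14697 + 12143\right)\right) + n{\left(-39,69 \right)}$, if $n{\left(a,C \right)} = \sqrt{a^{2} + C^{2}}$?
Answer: $21736 + 3 \sqrt{698} \approx 21815.0$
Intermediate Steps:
$n{\left(a,C \right)} = \sqrt{C^{2} + a^{2}}$
$\left(\left(-1\right) 5104 + \left(14697 + 12143\right)\right) + n{\left(-39,69 \right)} = \left(\left(-1\right) 5104 + \left(14697 + 12143\right)\right) + \sqrt{69^{2} + \left(-39\right)^{2}} = \left(-5104 + 26840\right) + \sqrt{4761 + 1521} = 21736 + \sqrt{6282} = 21736 + 3 \sqrt{698}$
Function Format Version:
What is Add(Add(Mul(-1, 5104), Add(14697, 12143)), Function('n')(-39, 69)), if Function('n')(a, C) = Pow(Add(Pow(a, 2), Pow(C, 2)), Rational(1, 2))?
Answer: Add(21736, Mul(3, Pow(698, Rational(1, 2)))) ≈ 21815.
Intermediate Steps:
Function('n')(a, C) = Pow(Add(Pow(C, 2), Pow(a, 2)), Rational(1, 2))
Add(Add(Mul(-1, 5104), Add(14697, 12143)), Function('n')(-39, 69)) = Add(Add(Mul(-1, 5104), Add(14697, 12143)), Pow(Add(Pow(69, 2), Pow(-39, 2)), Rational(1, 2))) = Add(Add(-5104, 26840), Pow(Add(4761, 1521), Rational(1, 2))) = Add(21736, Pow(6282, Rational(1, 2))) = Add(21736, Mul(3, Pow(698, Rational(1, 2))))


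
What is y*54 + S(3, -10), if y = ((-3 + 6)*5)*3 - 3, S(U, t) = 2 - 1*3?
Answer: 2267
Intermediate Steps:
S(U, t) = -1 (S(U, t) = 2 - 3 = -1)
y = 42 (y = (3*5)*3 - 3 = 15*3 - 3 = 45 - 3 = 42)
y*54 + S(3, -10) = 42*54 - 1 = 2268 - 1 = 2267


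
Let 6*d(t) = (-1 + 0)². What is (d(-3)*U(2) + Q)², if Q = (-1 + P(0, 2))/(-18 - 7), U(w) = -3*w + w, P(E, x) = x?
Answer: 2809/5625 ≈ 0.49938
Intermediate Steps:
U(w) = -2*w
d(t) = ⅙ (d(t) = (-1 + 0)²/6 = (⅙)*(-1)² = (⅙)*1 = ⅙)
Q = -1/25 (Q = (-1 + 2)/(-18 - 7) = 1/(-25) = 1*(-1/25) = -1/25 ≈ -0.040000)
(d(-3)*U(2) + Q)² = ((-2*2)/6 - 1/25)² = ((⅙)*(-4) - 1/25)² = (-⅔ - 1/25)² = (-53/75)² = 2809/5625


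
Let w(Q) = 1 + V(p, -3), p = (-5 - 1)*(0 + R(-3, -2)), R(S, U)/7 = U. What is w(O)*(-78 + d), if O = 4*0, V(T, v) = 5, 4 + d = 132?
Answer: 300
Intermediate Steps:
d = 128 (d = -4 + 132 = 128)
R(S, U) = 7*U
p = 84 (p = (-5 - 1)*(0 + 7*(-2)) = -6*(0 - 14) = -6*(-14) = 84)
O = 0
w(Q) = 6 (w(Q) = 1 + 5 = 6)
w(O)*(-78 + d) = 6*(-78 + 128) = 6*50 = 300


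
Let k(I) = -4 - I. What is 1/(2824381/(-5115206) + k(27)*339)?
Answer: -5115206/53758524235 ≈ -9.5151e-5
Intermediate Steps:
1/(2824381/(-5115206) + k(27)*339) = 1/(2824381/(-5115206) + (-4 - 1*27)*339) = 1/(2824381*(-1/5115206) + (-4 - 27)*339) = 1/(-2824381/5115206 - 31*339) = 1/(-2824381/5115206 - 10509) = 1/(-53758524235/5115206) = -5115206/53758524235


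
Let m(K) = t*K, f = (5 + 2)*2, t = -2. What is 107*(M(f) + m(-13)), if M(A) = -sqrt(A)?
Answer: 2782 - 107*sqrt(14) ≈ 2381.6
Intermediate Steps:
f = 14 (f = 7*2 = 14)
m(K) = -2*K
107*(M(f) + m(-13)) = 107*(-sqrt(14) - 2*(-13)) = 107*(-sqrt(14) + 26) = 107*(26 - sqrt(14)) = 2782 - 107*sqrt(14)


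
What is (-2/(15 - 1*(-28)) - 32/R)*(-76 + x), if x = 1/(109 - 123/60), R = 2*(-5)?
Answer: -36734944/153295 ≈ -239.64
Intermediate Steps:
R = -10
x = 20/2139 (x = 1/(109 - 123*1/60) = 1/(109 - 41/20) = 1/(2139/20) = 20/2139 ≈ 0.0093502)
(-2/(15 - 1*(-28)) - 32/R)*(-76 + x) = (-2/(15 - 1*(-28)) - 32/(-10))*(-76 + 20/2139) = (-2/(15 + 28) - 32*(-1/10))*(-162544/2139) = (-2/43 + 16/5)*(-162544/2139) = (678/215)*(-162544/2139) = -36734944/153295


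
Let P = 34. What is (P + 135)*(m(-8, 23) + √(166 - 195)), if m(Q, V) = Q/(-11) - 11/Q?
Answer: 31265/88 + 169*I*√29 ≈ 355.28 + 910.09*I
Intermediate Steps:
m(Q, V) = -11/Q - Q/11 (m(Q, V) = Q*(-1/11) - 11/Q = -Q/11 - 11/Q = -11/Q - Q/11)
(P + 135)*(m(-8, 23) + √(166 - 195)) = (34 + 135)*((-11/(-8) - 1/11*(-8)) + √(166 - 195)) = 169*((-11*(-⅛) + 8/11) + √(-29)) = 169*((11/8 + 8/11) + I*√29) = 169*(185/88 + I*√29) = 31265/88 + 169*I*√29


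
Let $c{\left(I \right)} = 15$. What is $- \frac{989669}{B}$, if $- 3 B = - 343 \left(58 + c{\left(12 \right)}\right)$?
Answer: $- \frac{2969007}{25039} \approx -118.58$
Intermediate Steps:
$B = \frac{25039}{3}$ ($B = - \frac{\left(-343\right) \left(58 + 15\right)}{3} = - \frac{\left(-343\right) 73}{3} = \left(- \frac{1}{3}\right) \left(-25039\right) = \frac{25039}{3} \approx 8346.3$)
$- \frac{989669}{B} = - \frac{989669}{\frac{25039}{3}} = \left(-989669\right) \frac{3}{25039} = - \frac{2969007}{25039}$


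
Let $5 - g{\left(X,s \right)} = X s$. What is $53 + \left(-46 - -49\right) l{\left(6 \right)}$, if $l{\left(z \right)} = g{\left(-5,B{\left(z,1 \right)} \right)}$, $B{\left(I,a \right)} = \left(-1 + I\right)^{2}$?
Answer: $443$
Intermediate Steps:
$g{\left(X,s \right)} = 5 - X s$
$l{\left(z \right)} = 5 + 5 \left(-1 + z\right)^{2}$ ($l{\left(z \right)} = 5 - - 5 \left(-1 + z\right)^{2} = 5 + 5 \left(-1 + z\right)^{2}$)
$53 + \left(-46 - -49\right) l{\left(6 \right)} = 53 + \left(-46 - -49\right) \left(5 + 5 \left(-1 + 6\right)^{2}\right) = 53 + \left(-46 + 49\right) \left(5 + 5 \cdot 5^{2}\right) = 53 + 3 \left(5 + 5 \cdot 25\right) = 53 + 3 \left(5 + 125\right) = 53 + 3 \cdot 130 = 53 + 390 = 443$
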